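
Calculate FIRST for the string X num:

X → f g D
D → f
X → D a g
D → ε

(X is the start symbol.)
FIRST sets of the non-terminals involved (from the grammar, by fixed-point iteration):
  FIRST(X) = { 'a', 'f' }

To compute FIRST(X num), process the symbols left to right:
Symbol X is a non-terminal. Add FIRST(X) \ {ε} = { 'a', 'f' }
X is not nullable (ε ∉ FIRST(X)), so stop here.
FIRST(X num) = { 'a', 'f' }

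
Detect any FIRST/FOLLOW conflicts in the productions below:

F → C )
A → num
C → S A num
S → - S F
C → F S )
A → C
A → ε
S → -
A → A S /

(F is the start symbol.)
A FIRST/FOLLOW conflict occurs when a non-terminal N has a nullable alternative N → β (β ⇒* ε) and another alternative N → α with FIRST(α) ∩ FOLLOW(N) ≠ ∅: on such a lookahead the parser cannot decide between expanding α and letting N vanish via β.

Nullable non-terminals: A.
FIRST sets used below: FIRST(C) = { '-' }, FIRST(A) = { '-', 'num', ε }, FIRST(S) = { '-' }

A: nullable alternative(s) A → ε; FOLLOW(A) = { '-', 'num' }
  A → num: FIRST \ {ε} = { 'num' } — overlaps FOLLOW(A) on { 'num' }: CONFLICT
  A → C: FIRST \ {ε} = { '-' } — overlaps FOLLOW(A) on { '-' }: CONFLICT
  A → ε: FIRST \ {ε} = { } — this is the only nullable alternative, skip
  A → A S /: FIRST \ {ε} = { '-', 'num' } — overlaps FOLLOW(A) on { '-', 'num' }: CONFLICT

C, F, S have no nullable alternative, so no FIRST/FOLLOW check is needed there.

So the grammar has 3 FIRST/FOLLOW conflicts (marked CONFLICT above).

Answer: Yes. A → num with FOLLOW(A) on { 'num' }; A → C with FOLLOW(A) on { '-' }; A → A S '/' with FOLLOW(A) on { '-', 'num' }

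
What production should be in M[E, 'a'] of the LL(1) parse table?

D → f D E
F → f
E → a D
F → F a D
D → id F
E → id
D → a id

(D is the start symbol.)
E → a D

To find M[E, 'a'], we find productions for E where 'a' is in the predict set (PREDICT(N → α) = (FIRST(α) \ {ε}) ∪ (FOLLOW(N) if α ⇒* ε)).

E → a D: PREDICT = { 'a' }
  'a' is in predict set, so this production goes in M[E, 'a']
E → id: PREDICT = { 'id' }

M[E, 'a'] = E → a D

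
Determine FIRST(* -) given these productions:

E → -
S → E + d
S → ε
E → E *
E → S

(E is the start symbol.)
{ '*' }

To compute FIRST(* -), process the symbols left to right:
Symbol * is a terminal. Add '*' and stop.
FIRST(* -) = { '*' }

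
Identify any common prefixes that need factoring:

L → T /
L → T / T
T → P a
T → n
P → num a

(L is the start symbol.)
Left-factoring is needed when two productions for the same non-terminal
share a common prefix on the right-hand side.

Productions for L:
  L → T /
  L → T / T
Productions for T:
  T → P a
  T → n

Found common prefix 'T /' in productions for L

Answer: Yes, L has productions with common prefix 'T /'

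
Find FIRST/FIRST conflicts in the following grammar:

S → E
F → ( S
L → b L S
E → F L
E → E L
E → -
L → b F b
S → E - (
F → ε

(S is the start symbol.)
Yes. S → E / S → E '-' '(' on { '(', '-', 'b' }; L → b L S / L → b F b on { 'b' }; E → F L / E → E L on { '(', 'b' }; E → E L / E → '-' on { '-' }

FIRST sets of the non-terminals at (or reachable through a nullable prefix from) the front of some alternative:
  FIRST(E) = { '(', '-', 'b' }
  FIRST(F) = { '(', ε }
  FIRST(L) = { 'b' }

Productions for S:
  S → E: FIRST = { '(', '-', 'b' }
  S → E - (: FIRST = { '(', '-', 'b' }
Productions for F:
  F → ( S: FIRST = { '(' }
  F → ε: FIRST = { ε }
Productions for L:
  L → b L S: FIRST = { 'b' }
  L → b F b: FIRST = { 'b' }
Productions for E:
  E → F L: FIRST = { '(', 'b' }
  E → E L: FIRST = { '(', '-', 'b' }
  E → -: FIRST = { '-' }

Conflict for S: S → E and S → E - (
  Overlap: { '(', '-', 'b' }
Conflict for L: L → b L S and L → b F b
  Overlap: { 'b' }
Conflict for E: E → F L and E → E L
  Overlap: { '(', 'b' }
Conflict for E: E → E L and E → -
  Overlap: { '-' }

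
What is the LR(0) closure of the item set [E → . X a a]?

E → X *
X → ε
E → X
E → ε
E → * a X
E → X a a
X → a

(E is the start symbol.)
To compute CLOSURE, for each item [A → α.Bβ] where B is a non-terminal, add [B → .γ] for all productions B → γ; repeat for the newly added items until nothing changes.

Start with: [E → . X a a]
  [E → . X a a] has the dot before X: add [X → .], [X → . a]
No further items can be added.

CLOSURE = { [E → . X a a], [X → . a], [X → .] }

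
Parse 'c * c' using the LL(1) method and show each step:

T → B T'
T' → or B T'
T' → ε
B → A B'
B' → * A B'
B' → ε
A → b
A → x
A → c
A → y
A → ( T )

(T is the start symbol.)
LL(1) parsing maintains a stack (initially the start symbol over $) and the input. At each step: if the stack top is a terminal, match it against the current input token; if it is a non-terminal N, replace it with the RHS of M[N, lookahead] (the unique production whose predict set contains the lookahead).

Stack is shown with the top on the left.

Stack        Input    Action
----------------------------
T $          c * c $  output T → B T'
B T' $       c * c $  output B → A B'
A B' T' $    c * c $  output A → c
c B' T' $    c * c $  match 'c'
B' T' $      * c $    output B' → * A B'
* A B' T' $  * c $    match '*'
A B' T' $    c $      output A → c
c B' T' $    c $      match 'c'
B' T' $      $        output B' → ε
T' $         $        output T' → ε
$            $        accept

The string is accepted.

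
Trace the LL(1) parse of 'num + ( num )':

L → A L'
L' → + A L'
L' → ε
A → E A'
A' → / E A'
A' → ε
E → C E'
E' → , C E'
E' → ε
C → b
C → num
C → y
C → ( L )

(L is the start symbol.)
LL(1) parsing maintains a stack (initially the start symbol over $) and the input. At each step: if the stack top is a terminal, match it against the current input token; if it is a non-terminal N, replace it with the RHS of M[N, lookahead] (the unique production whose predict set contains the lookahead).

Stack is shown with the top on the left.

Stack                      Input            Action
--------------------------------------------------
L $                        num + ( num ) $  output L → A L'
A L' $                     num + ( num ) $  output A → E A'
E A' L' $                  num + ( num ) $  output E → C E'
C E' A' L' $               num + ( num ) $  output C → num
num E' A' L' $             num + ( num ) $  match 'num'
E' A' L' $                 + ( num ) $      output E' → ε
A' L' $                    + ( num ) $      output A' → ε
L' $                       + ( num ) $      output L' → + A L'
+ A L' $                   + ( num ) $      match '+'
A L' $                     ( num ) $        output A → E A'
E A' L' $                  ( num ) $        output E → C E'
C E' A' L' $               ( num ) $        output C → ( L )
( L ) E' A' L' $           ( num ) $        match '('
L ) E' A' L' $             num ) $          output L → A L'
A L' ) E' A' L' $          num ) $          output A → E A'
E A' L' ) E' A' L' $       num ) $          output E → C E'
C E' A' L' ) E' A' L' $    num ) $          output C → num
num E' A' L' ) E' A' L' $  num ) $          match 'num'
E' A' L' ) E' A' L' $      ) $              output E' → ε
A' L' ) E' A' L' $         ) $              output A' → ε
L' ) E' A' L' $            ) $              output L' → ε
) E' A' L' $               ) $              match ')'
E' A' L' $                 $                output E' → ε
A' L' $                    $                output A' → ε
L' $                       $                output L' → ε
$                          $                accept

The string is accepted.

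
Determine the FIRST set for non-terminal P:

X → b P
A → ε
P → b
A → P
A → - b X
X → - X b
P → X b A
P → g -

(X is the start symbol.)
To compute FIRST(P), examine every production with P on the left-hand side, reading each right-hand side left to right until a non-nullable symbol is reached.

FIRST sets of the other non-terminals involved (by the same procedure, iterated to a fixed point):
  FIRST(X) = { '-', 'b' }

From P → b:
  - b is a terminal: add 'b' and stop
From P → X b A:
  - X is a non-terminal: add FIRST(X) \ {ε} = { '-', 'b' }
    X is not nullable, so stop
From P → g -:
  - g is a terminal: add 'g' and stop

Collecting: FIRST(P) = { '-', 'b', 'g' }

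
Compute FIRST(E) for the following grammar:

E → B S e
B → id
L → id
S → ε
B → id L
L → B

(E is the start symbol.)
{ 'id' }

To compute FIRST(E), examine every production with E on the left-hand side, reading each right-hand side left to right until a non-nullable symbol is reached.

FIRST sets of the other non-terminals involved (by the same procedure, iterated to a fixed point):
  FIRST(B) = { 'id' }

From E → B S e:
  - B is a non-terminal: add FIRST(B) \ {ε} = { 'id' }
    B is not nullable, so stop

Collecting: FIRST(E) = { 'id' }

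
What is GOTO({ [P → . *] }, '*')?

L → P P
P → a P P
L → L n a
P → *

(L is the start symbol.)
{ [P → * .] }

GOTO(I, '*') = CLOSURE({ [A → αX.β] : [A → α.Xβ] ∈ I, X = '*' })

Items with dot before '*', with the dot advanced:
  [P → . *] → [P → * .]
Closure adds nothing (no advanced item has the dot before a non-terminal).

GOTO = { [P → * .] }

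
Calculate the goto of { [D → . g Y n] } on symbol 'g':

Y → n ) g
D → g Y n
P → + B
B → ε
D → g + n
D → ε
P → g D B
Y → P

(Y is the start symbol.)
{ [D → g . Y n], [P → . + B], [P → . g D B], [Y → . P], [Y → . n ) g] }

GOTO(I, 'g') = CLOSURE({ [A → αX.β] : [A → α.Xβ] ∈ I, X = 'g' })

Items with dot before 'g', with the dot advanced:
  [D → . g Y n] → [D → g . Y n]
Closure of the advanced items:
  [D → g . Y n] has the dot before Y: add [Y → . n ) g], [Y → . P]
  [Y → . P] has the dot before P: add [P → . + B], [P → . g D B]

GOTO = { [D → g . Y n], [P → . + B], [P → . g D B], [Y → . P], [Y → . n ) g] }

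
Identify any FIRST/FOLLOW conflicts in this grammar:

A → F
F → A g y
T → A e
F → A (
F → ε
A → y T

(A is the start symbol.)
A FIRST/FOLLOW conflict occurs when a non-terminal N has a nullable alternative N → β (β ⇒* ε) and another alternative N → α with FIRST(α) ∩ FOLLOW(N) ≠ ∅: on such a lookahead the parser cannot decide between expanding α and letting N vanish via β.

Nullable non-terminals: A, F.
FIRST sets used below: FIRST(F) = { '(', 'g', 'y', ε }, FIRST(A) = { '(', 'g', 'y', ε }

A: nullable alternative(s) A → F; FOLLOW(A) = { $, '(', 'e', 'g' }
  A → F: FIRST \ {ε} = { '(', 'g', 'y' } — this is the only nullable alternative, skip
  A → y T: FIRST \ {ε} = { 'y' } — disjoint from FOLLOW(A)

F: nullable alternative(s) F → ε; FOLLOW(F) = { $, '(', 'e', 'g' }
  F → A g y: FIRST \ {ε} = { '(', 'g', 'y' } — overlaps FOLLOW(F) on { '(', 'g' }: CONFLICT
  F → A (: FIRST \ {ε} = { '(', 'g', 'y' } — overlaps FOLLOW(F) on { '(', 'g' }: CONFLICT
  F → ε: FIRST \ {ε} = { } — this is the only nullable alternative, skip

T has no nullable alternative, so no FIRST/FOLLOW check is needed there.

So the grammar has 2 FIRST/FOLLOW conflicts (marked CONFLICT above).

Answer: Yes. F → A g y with FOLLOW(F) on { '(', 'g' }; F → A '(' with FOLLOW(F) on { '(', 'g' }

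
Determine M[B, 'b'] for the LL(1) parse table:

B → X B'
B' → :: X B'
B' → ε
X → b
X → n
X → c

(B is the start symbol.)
To find M[B, 'b'], we find productions for B where 'b' is in the predict set (PREDICT(N → α) = (FIRST(α) \ {ε}) ∪ (FOLLOW(N) if α ⇒* ε)).

Relevant sets:
  FIRST(X) = { 'b', 'c', 'n' }

B → X B': PREDICT = { 'b', 'c', 'n' }
  'b' is in predict set, so this production goes in M[B, 'b']

M[B, 'b'] = B → X B'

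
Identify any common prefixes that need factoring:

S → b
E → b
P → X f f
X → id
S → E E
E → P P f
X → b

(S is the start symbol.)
No, left-factoring is not needed

Left-factoring is needed when two productions for the same non-terminal
share a common prefix on the right-hand side.

Productions for S:
  S → b
  S → E E
Productions for E:
  E → b
  E → P P f
Productions for X:
  X → id
  X → b

No common prefixes found.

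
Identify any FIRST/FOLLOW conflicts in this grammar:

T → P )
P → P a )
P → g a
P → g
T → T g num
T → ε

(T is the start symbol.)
A FIRST/FOLLOW conflict occurs when a non-terminal N has a nullable alternative N → β (β ⇒* ε) and another alternative N → α with FIRST(α) ∩ FOLLOW(N) ≠ ∅: on such a lookahead the parser cannot decide between expanding α and letting N vanish via β.

Nullable non-terminals: T.
FIRST sets used below: FIRST(P) = { 'g' }, FIRST(T) = { 'g', ε }

T: nullable alternative(s) T → ε; FOLLOW(T) = { $, 'g' }
  T → P ): FIRST \ {ε} = { 'g' } — overlaps FOLLOW(T) on { 'g' }: CONFLICT
  T → T g num: FIRST \ {ε} = { 'g' } — overlaps FOLLOW(T) on { 'g' }: CONFLICT
  T → ε: FIRST \ {ε} = { } — this is the only nullable alternative, skip

P has no nullable alternative, so no FIRST/FOLLOW check is needed there.

So the grammar has 2 FIRST/FOLLOW conflicts (marked CONFLICT above).

Answer: Yes. T → P ')' with FOLLOW(T) on { 'g' }; T → T g num with FOLLOW(T) on { 'g' }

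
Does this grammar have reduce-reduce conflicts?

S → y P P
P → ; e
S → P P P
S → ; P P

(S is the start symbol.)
No reduce-reduce conflicts

Augment with S' → S and build the canonical LR(0) collection (I0 = CLOSURE({[S' → . S]}), then GOTO on every symbol after a dot until no new states appear). It has 13 states:
  I0: { [P → . ; e], [S → . ; P P], [S → . P P P], [S → . y P P], [S' → . S] }  — shift
  I1: { [P → . ; e], [P → ; . e], [S → ; . P P] }  — shift
  I2: { [P → . ; e], [S → P . P P] }  — shift
  I3: { [S' → S .] }  — accept
  I4: { [P → . ; e], [S → y . P P] }  — shift
  I5: { [P → ; . e] }  — shift
  I6: { [P → . ; e], [S → y P . P] }  — shift
  I7: { [S → y P P .] }  — reduce
  I8: { [P → ; e .] }  — reduce
  I9: { [P → . ; e], [S → P P . P] }  — shift
  I10: { [S → P P P .] }  — reduce
  I11: { [P → . ; e], [S → ; P . P] }  — shift
  I12: { [S → ; P P .] }  — reduce

No state contains more than one complete item.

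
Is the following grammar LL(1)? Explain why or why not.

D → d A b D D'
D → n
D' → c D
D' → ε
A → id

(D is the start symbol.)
Relevant sets:
  FOLLOW(D') = { $, 'c' }

For D:
  PREDICT(D → d A b D D') = { 'd' }
  PREDICT(D → n) = { 'n' }
For D':
  PREDICT(D' → c D) = { 'c' }
  PREDICT(D' → ε) = { $, 'c' }
A has a single production, so nothing to check there.

Conflict found: Predict set conflict for D': { 'c' }
The grammar is NOT LL(1).

Answer: No. Predict set conflict for D': { 'c' }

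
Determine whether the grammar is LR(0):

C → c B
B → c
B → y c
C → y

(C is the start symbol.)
Augment with C' → C and build the canonical LR(0) collection (I0 = CLOSURE({[C' → . C]}), then GOTO on every symbol after a dot until no new states appear). It has 8 states:
  I0: { [C → . c B], [C → . y], [C' → . C] }  — shift
  I1: { [C' → C .] }  — accept
  I2: { [B → . c], [B → . y c], [C → c . B] }  — shift
  I3: { [C → y .] }  — reduce
  I4: { [C → c B .] }  — reduce
  I5: { [B → c .] }  — reduce
  I6: { [B → y . c] }  — shift
  I7: { [B → y c .] }  — reduce

Every state is either a pure shift/goto state or contains exactly one complete item and nothing to shift — no conflicts. The grammar is LR(0).

Answer: Yes, the grammar is LR(0)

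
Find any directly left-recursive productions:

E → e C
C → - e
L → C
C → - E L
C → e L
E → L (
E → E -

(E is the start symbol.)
Yes, E is left-recursive

E → e C: starts with e
C → - e: starts with '-'
L → C: starts with C
C → - E L: starts with '-'
C → e L: starts with e
E → L (: starts with L
E → E -: LEFT RECURSIVE (starts with E)

The grammar has direct left recursion on: E.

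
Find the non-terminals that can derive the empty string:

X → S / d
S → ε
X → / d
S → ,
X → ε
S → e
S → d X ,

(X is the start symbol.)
A non-terminal is nullable if it can derive ε (the empty string): either it has an ε-production, or it has a production whose right-hand side consists entirely of nullable non-terminals.

ε-productions: S → ε, X → ε
So S, X are immediately nullable.
Every non-terminal is now nullable.
Nullable = { 'S', 'X' }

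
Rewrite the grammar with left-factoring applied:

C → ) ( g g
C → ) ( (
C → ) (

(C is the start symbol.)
C → ) ( C'
C' → g g
C' → (
C' → ε

Left-factoring transforms A → αβ₁ | αβ₂ into A → αA' and A' → β₁ | β₂
(α is the longest common prefix among the alternatives). Repeat until
no nonterminal has two alternatives with a common prefix.

Round 1: C has alternatives sharing prefix ') ('. Introduce C': C → ) ( C'
  Add: C' → g g
  Add: C' → (
  Add: C' → ε

No remaining common prefixes — done.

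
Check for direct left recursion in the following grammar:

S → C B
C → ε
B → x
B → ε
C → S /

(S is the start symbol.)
No direct left recursion

Direct left recursion occurs when N → N α for some non-terminal N (the right-hand side begins with the left-hand side itself).

S → C B: starts with C
C → ε: starts with ε
B → x: starts with x
B → ε: starts with ε
C → S /: starts with S

No direct left recursion found.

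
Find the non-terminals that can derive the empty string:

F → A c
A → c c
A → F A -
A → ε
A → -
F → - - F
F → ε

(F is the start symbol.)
A non-terminal is nullable if it can derive ε (the empty string): either it has an ε-production, or it has a production whose right-hand side consists entirely of nullable non-terminals.

ε-productions: A → ε, F → ε
So A, F are immediately nullable.
Every non-terminal is now nullable.
Nullable = { 'A', 'F' }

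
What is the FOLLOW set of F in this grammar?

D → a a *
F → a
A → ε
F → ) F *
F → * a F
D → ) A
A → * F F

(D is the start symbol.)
{ $, ')', '*', 'a' }

In F → ) F *: F is followed by '*', add FIRST('*') \ {ε} = { '*' }
In F → * a F: F is at the end; this adds FOLLOW(F) to itself — nothing new
In A → * F F: F is followed by F, add FIRST(F) \ {ε} = { ')', '*', 'a' }
In A → * F F: F is at the end, add FOLLOW(A)

The FOLLOW sets referred to above (computed the same way, to a fixed point):
  FOLLOW(A) = { $ }

Taking the union: FOLLOW(F) = { $, ')', '*', 'a' }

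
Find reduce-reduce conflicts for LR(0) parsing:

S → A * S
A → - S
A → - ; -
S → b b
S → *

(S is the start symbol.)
No reduce-reduce conflicts

A reduce-reduce conflict occurs when an LR(0) state has two complete items [A → α .] and [B → β .] — both call for a reduction, and with no lookahead the parser cannot choose between them.

Augment with S' → S and build the canonical LR(0) collection (I0 = CLOSURE({[S' → . S]}), then GOTO on every symbol after a dot until no new states appear). It has 12 states:
  I0: { [A → . - ; -], [A → . - S], [S → . *], [S → . A * S], [S → . b b], [S' → . S] }  — shift
  I1: { [S → * .] }  — reduce
  I2: { [A → - . ; -], [A → - . S], [A → . - ; -], [A → . - S], [S → . *], [S → . A * S], [S → . b b] }  — shift
  I3: { [S → A . * S] }  — shift
  I4: { [S' → S .] }  — accept
  I5: { [S → b . b] }  — shift
  I6: { [S → b b .] }  — reduce
  I7: { [A → . - ; -], [A → . - S], [S → . *], [S → . A * S], [S → . b b], [S → A * . S] }  — shift
  I8: { [S → A * S .] }  — reduce
  I9: { [A → - ; . -] }  — shift
  I10: { [A → - S .] }  — reduce
  I11: { [A → - ; - .] }  — reduce

No state contains more than one complete item.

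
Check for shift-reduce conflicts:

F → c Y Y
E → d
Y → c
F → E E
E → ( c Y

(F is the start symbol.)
Augment with F' → F and build the canonical LR(0) collection (I0 = CLOSURE({[F' → . F]}), then GOTO on every symbol after a dot until no new states appear). It has 12 states:
  I0: { [E → . ( c Y], [E → . d], [F → . E E], [F → . c Y Y], [F' → . F] }  — shift
  I1: { [E → ( . c Y] }  — shift
  I2: { [E → . ( c Y], [E → . d], [F → E . E] }  — shift
  I3: { [F' → F .] }  — accept
  I4: { [F → c . Y Y], [Y → . c] }  — shift
  I5: { [E → d .] }  — reduce
  I6: { [F → c Y . Y], [Y → . c] }  — shift
  I7: { [Y → c .] }  — reduce
  I8: { [F → c Y Y .] }  — reduce
  I9: { [F → E E .] }  — reduce
  I10: { [E → ( c . Y], [Y → . c] }  — shift
  I11: { [E → ( c Y .] }  — reduce

No state contains both a complete item and a shift item.

Answer: No shift-reduce conflicts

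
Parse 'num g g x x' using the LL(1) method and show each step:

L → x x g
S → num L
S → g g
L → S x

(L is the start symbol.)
LL(1) parsing maintains a stack (initially the start symbol over $) and the input. At each step: if the stack top is a terminal, match it against the current input token; if it is a non-terminal N, replace it with the RHS of M[N, lookahead] (the unique production whose predict set contains the lookahead).

Stack is shown with the top on the left.

Stack      Input          Action
--------------------------------
L $        num g g x x $  output L → S x
S x $      num g g x x $  output S → num L
num L x $  num g g x x $  match 'num'
L x $      g g x x $      output L → S x
S x x $    g g x x $      output S → g g
g g x x $  g g x x $      match 'g'
g x x $    g x x $        match 'g'
x x $      x x $          match 'x'
x $        x $            match 'x'
$          $              accept

The string is accepted.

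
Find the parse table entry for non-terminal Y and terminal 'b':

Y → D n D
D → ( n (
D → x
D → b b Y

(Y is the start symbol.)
Y → D n D

To find M[Y, 'b'], we find productions for Y where 'b' is in the predict set (PREDICT(N → α) = (FIRST(α) \ {ε}) ∪ (FOLLOW(N) if α ⇒* ε)).

Relevant sets:
  FIRST(D) = { '(', 'b', 'x' }

Y → D n D: PREDICT = { '(', 'b', 'x' }
  'b' is in predict set, so this production goes in M[Y, 'b']

M[Y, 'b'] = Y → D n D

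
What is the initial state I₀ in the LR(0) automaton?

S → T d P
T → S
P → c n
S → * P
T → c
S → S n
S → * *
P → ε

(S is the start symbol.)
{ [S → . * *], [S → . * P], [S → . S n], [S → . T d P], [S' → . S], [T → . S], [T → . c] }

First, augment the grammar with S' → S
I₀ = CLOSURE({ [S' → . S] }):
  [S' → . S] has the dot before S: add [S → . T d P], [S → . * P], [S → . S n], [S → . * *]
  [S → . T d P] has the dot before T: add [T → . S], [T → . c]
No further items can be added.

I₀ = { [S → . * *], [S → . * P], [S → . S n], [S → . T d P], [S' → . S], [T → . S], [T → . c] }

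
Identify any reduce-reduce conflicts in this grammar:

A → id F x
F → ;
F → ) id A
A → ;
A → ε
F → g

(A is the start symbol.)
Augment with A' → A and build the canonical LR(0) collection (I0 = CLOSURE({[A' → . A]}), then GOTO on every symbol after a dot until no new states appear). It has 11 states:
  I0: { [A → . ;], [A → . id F x], [A → .], [A' → . A] }  — shift, reduce
  I1: { [A → ; .] }  — reduce
  I2: { [A' → A .] }  — accept
  I3: { [A → id . F x], [F → . ) id A], [F → . ;], [F → . g] }  — shift
  I4: { [F → ) . id A] }  — shift
  I5: { [F → ; .] }  — reduce
  I6: { [A → id F . x] }  — shift
  I7: { [F → g .] }  — reduce
  I8: { [A → id F x .] }  — reduce
  I9: { [A → . ;], [A → . id F x], [A → .], [F → ) id . A] }  — shift, reduce
  I10: { [F → ) id A .] }  — reduce

No state contains more than one complete item.

Answer: No reduce-reduce conflicts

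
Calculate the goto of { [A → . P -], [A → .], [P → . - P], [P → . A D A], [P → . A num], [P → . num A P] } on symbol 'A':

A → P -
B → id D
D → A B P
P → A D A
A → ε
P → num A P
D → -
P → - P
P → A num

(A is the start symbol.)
{ [A → . P -], [A → .], [D → . -], [D → . A B P], [P → . - P], [P → . A D A], [P → . A num], [P → . num A P], [P → A . D A], [P → A . num] }

GOTO(I, 'A') = CLOSURE({ [A → αX.β] : [A → α.Xβ] ∈ I, X = 'A' })

Items with dot before 'A', with the dot advanced:
  [P → . A D A] → [P → A . D A]
  [P → . A num] → [P → A . num]
Closure of the advanced items:
  [P → A . D A] has the dot before D: add [D → . A B P], [D → . -]
  [D → . A B P] has the dot before A: add [A → . P -], [A → .]
  [A → . P -] has the dot before P: add [P → . A D A], [P → . num A P], [P → . - P], [P → . A num]

GOTO = { [A → . P -], [A → .], [D → . -], [D → . A B P], [P → . - P], [P → . A D A], [P → . A num], [P → . num A P], [P → A . D A], [P → A . num] }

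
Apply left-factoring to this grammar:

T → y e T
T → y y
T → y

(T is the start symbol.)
T → y T'
T' → e T
T' → y
T' → ε

Left-factoring transforms A → αβ₁ | αβ₂ into A → αA' and A' → β₁ | β₂
(α is the longest common prefix among the alternatives). Repeat until
no nonterminal has two alternatives with a common prefix.

Round 1: T has alternatives sharing prefix 'y'. Introduce T': T → y T'
  Add: T' → e T
  Add: T' → y
  Add: T' → ε

No remaining common prefixes — done.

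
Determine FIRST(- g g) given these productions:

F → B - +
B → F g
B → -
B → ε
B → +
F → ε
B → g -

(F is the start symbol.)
To compute FIRST(- g g), process the symbols left to right:
Symbol - is a terminal. Add '-' and stop.
FIRST(- g g) = { '-' }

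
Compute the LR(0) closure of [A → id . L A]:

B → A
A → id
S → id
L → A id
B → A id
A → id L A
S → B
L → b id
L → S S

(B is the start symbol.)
To compute CLOSURE, for each item [A → α.Bβ] where B is a non-terminal, add [B → .γ] for all productions B → γ; repeat for the newly added items until nothing changes.

Start with: [A → id . L A]
  [A → id . L A] has the dot before L: add [L → . A id], [L → . b id], [L → . S S]
  [L → . A id] has the dot before A: add [A → . id], [A → . id L A]
  [L → . S S] has the dot before S: add [S → . id], [S → . B]
  [S → . B] has the dot before B: add [B → . A], [B → . A id]
No further items can be added.

CLOSURE = { [A → . id L A], [A → . id], [A → id . L A], [B → . A id], [B → . A], [L → . A id], [L → . S S], [L → . b id], [S → . B], [S → . id] }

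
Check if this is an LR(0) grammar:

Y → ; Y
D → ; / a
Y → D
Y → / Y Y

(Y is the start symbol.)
A grammar is LR(0) if no state in the canonical LR(0) collection has:
  - both a shift item (dot before a terminal) and a complete item (shift-reduce conflict), or
  - two or more complete items (reduce-reduce conflict; the accept item [Y' → Y .] counts as a complete item here).

Augment with Y' → Y and build the canonical LR(0) collection (I0 = CLOSURE({[Y' → . Y]}), then GOTO on every symbol after a dot until no new states appear). It has 10 states:
  I0: { [D → . ; / a], [Y → . / Y Y], [Y → . ; Y], [Y → . D], [Y' → . Y] }  — shift
  I1: { [D → . ; / a], [Y → . / Y Y], [Y → . ; Y], [Y → . D], [Y → / . Y Y] }  — shift
  I2: { [D → . ; / a], [D → ; . / a], [Y → . / Y Y], [Y → . ; Y], [Y → . D], [Y → ; . Y] }  — shift
  I3: { [Y → D .] }  — reduce
  I4: { [Y' → Y .] }  — accept
  I5: { [D → . ; / a], [D → ; / . a], [Y → . / Y Y], [Y → . ; Y], [Y → . D], [Y → / . Y Y] }  — shift
  I6: { [Y → ; Y .] }  — reduce
  I7: { [D → . ; / a], [Y → . / Y Y], [Y → . ; Y], [Y → . D], [Y → / Y . Y] }  — shift
  I8: { [D → ; / a .] }  — reduce
  I9: { [Y → / Y Y .] }  — reduce

Every state is either a pure shift/goto state or contains exactly one complete item and nothing to shift — no conflicts. The grammar is LR(0).

Answer: Yes, the grammar is LR(0)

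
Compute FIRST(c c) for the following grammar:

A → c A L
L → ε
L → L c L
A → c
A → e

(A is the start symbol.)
To compute FIRST(c c), process the symbols left to right:
Symbol c is a terminal. Add 'c' and stop.
FIRST(c c) = { 'c' }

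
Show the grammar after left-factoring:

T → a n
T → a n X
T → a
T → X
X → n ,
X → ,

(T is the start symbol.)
Left-factoring transforms A → αβ₁ | αβ₂ into A → αA' and A' → β₁ | β₂
(α is the longest common prefix among the alternatives). Repeat until
no nonterminal has two alternatives with a common prefix.

Round 1: T has alternatives sharing prefix 'a'. Introduce T': T → a T'
  Add: T' → n
  Add: T' → n X
  Add: T' → ε

Round 2: T' has alternatives sharing prefix 'n'. Introduce T'': T' → n T''
  Add: T'' → ε
  Add: T'' → X

No remaining common prefixes — done.

Resulting grammar:
T → a T'
T' → n T''
T'' → ε
T'' → X
T' → ε
T → X
X → n ,
X → ,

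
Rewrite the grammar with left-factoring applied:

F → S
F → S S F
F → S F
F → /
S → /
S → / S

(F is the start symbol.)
F → S F'
F' → ε
F' → S F
F' → F
F → /
S → / S'
S' → ε
S' → S

Left-factoring transforms A → αβ₁ | αβ₂ into A → αA' and A' → β₁ | β₂
(α is the longest common prefix among the alternatives). Repeat until
no nonterminal has two alternatives with a common prefix.

Round 1: F has alternatives sharing prefix 'S'. Introduce F': F → S F'
  Add: F' → ε
  Add: F' → S F
  Add: F' → F

Round 2: S has alternatives sharing prefix '/'. Introduce S': S → / S'
  Add: S' → ε
  Add: S' → S

No remaining common prefixes — done.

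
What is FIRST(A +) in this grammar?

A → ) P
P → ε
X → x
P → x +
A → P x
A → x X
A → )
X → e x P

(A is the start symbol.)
FIRST sets of the non-terminals involved (from the grammar, by fixed-point iteration):
  FIRST(A) = { ')', 'x' }

To compute FIRST(A +), process the symbols left to right:
Symbol A is a non-terminal. Add FIRST(A) \ {ε} = { ')', 'x' }
A is not nullable (ε ∉ FIRST(A)), so stop here.
FIRST(A +) = { ')', 'x' }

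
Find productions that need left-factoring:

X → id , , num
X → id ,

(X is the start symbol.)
Left-factoring is needed when two productions for the same non-terminal
share a common prefix on the right-hand side.

Productions for X:
  X → id , , num
  X → id ,

Found common prefix 'id ,' in productions for X

Answer: Yes, X has productions with common prefix 'id ,'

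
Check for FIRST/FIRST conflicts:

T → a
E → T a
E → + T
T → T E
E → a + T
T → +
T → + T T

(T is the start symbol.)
Yes. T → a / T → T E on { 'a' }; T → T E / T → '+' on { '+' }; T → T E / T → '+' T T on { '+' }; T → '+' / T → '+' T T on { '+' }; E → T a / E → '+' T on { '+' }; E → T a / E → a '+' T on { 'a' }

FIRST sets of the non-terminals at (or reachable through a nullable prefix from) the front of some alternative:
  FIRST(T) = { '+', 'a' }

Productions for T:
  T → a: FIRST = { 'a' }
  T → T E: FIRST = { '+', 'a' }
  T → +: FIRST = { '+' }
  T → + T T: FIRST = { '+' }
Productions for E:
  E → T a: FIRST = { '+', 'a' }
  E → + T: FIRST = { '+' }
  E → a + T: FIRST = { 'a' }

Conflict for T: T → a and T → T E
  Overlap: { 'a' }
Conflict for T: T → T E and T → +
  Overlap: { '+' }
Conflict for T: T → T E and T → + T T
  Overlap: { '+' }
Conflict for T: T → + and T → + T T
  Overlap: { '+' }
Conflict for E: E → T a and E → + T
  Overlap: { '+' }
Conflict for E: E → T a and E → a + T
  Overlap: { 'a' }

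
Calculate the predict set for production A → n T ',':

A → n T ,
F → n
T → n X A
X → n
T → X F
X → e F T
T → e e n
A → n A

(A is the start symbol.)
{ 'n' }

PREDICT(A → n T ',') = (FIRST(RHS) \ {ε}) ∪ (FOLLOW(A) if ε ∈ FIRST(RHS), i.e. RHS ⇒* ε)
FIRST(n T ',') = { 'n' }
ε ∉ FIRST(n T ','), so FOLLOW(A) is not added.
PREDICT(A → n T ',') = { 'n' }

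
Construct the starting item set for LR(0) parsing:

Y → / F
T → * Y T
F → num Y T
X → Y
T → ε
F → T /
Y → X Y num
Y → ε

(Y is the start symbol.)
First, augment the grammar with Y' → Y
I₀ = CLOSURE({ [Y' → . Y] }):
  [Y' → . Y] has the dot before Y: add [Y → . / F], [Y → . X Y num], [Y → .]
  [Y → . X Y num] has the dot before X: add [X → . Y]
No further items can be added.

I₀ = { [X → . Y], [Y → . / F], [Y → . X Y num], [Y → .], [Y' → . Y] }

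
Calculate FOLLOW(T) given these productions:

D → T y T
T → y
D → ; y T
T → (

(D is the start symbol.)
{ $, 'y' }

In D → T y T: T is followed by y T, add FIRST(y T) \ {ε} = { 'y' }
In D → T y T: T is at the end, add FOLLOW(D)
In D → ; y T: T is at the end, add FOLLOW(D)

The FOLLOW sets referred to above (computed the same way, to a fixed point):
  FOLLOW(D) = { $ }

Taking the union: FOLLOW(T) = { $, 'y' }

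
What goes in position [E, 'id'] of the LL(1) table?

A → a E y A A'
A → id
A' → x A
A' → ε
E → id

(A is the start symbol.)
E → id

To find M[E, 'id'], we find productions for E where 'id' is in the predict set (PREDICT(N → α) = (FIRST(α) \ {ε}) ∪ (FOLLOW(N) if α ⇒* ε)).

E → id: PREDICT = { 'id' }
  'id' is in predict set, so this production goes in M[E, 'id']

M[E, 'id'] = E → id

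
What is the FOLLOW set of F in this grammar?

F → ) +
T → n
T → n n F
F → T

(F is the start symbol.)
{ $ }

To compute FOLLOW(F), find every occurrence of F on a right-hand side N → α F β: add FIRST(β) \ {ε}, and if β is empty or nullable also add FOLLOW(N). Iterate to a fixed point.

F is the start symbol, so $ ∈ FOLLOW(F).
In T → n n F: F is at the end, add FOLLOW(T)

The FOLLOW sets referred to above (computed the same way, to a fixed point):
  FOLLOW(T) = { $ }

Taking the union: FOLLOW(F) = { $ }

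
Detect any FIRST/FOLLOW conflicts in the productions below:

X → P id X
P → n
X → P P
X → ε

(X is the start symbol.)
No FIRST/FOLLOW conflicts.

Nullable non-terminals: X.
FIRST sets used below: FIRST(P) = { 'n' }

X: nullable alternative(s) X → ε; FOLLOW(X) = { $ }
  X → P id X: FIRST \ {ε} = { 'n' } — disjoint from FOLLOW(X)
  X → P P: FIRST \ {ε} = { 'n' } — disjoint from FOLLOW(X)
  X → ε: FIRST \ {ε} = { } — this is the only nullable alternative, skip

P has no nullable alternative, so no FIRST/FOLLOW check is needed there.

No FIRST/FOLLOW conflicts found.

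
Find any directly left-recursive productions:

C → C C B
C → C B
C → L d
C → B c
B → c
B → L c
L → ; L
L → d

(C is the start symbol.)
Direct left recursion occurs when N → N α for some non-terminal N (the right-hand side begins with the left-hand side itself).

C → C C B: LEFT RECURSIVE (starts with C)
C → C B: LEFT RECURSIVE (starts with C)
C → L d: starts with L
C → B c: starts with B
B → c: starts with c
B → L c: starts with L
L → ; L: starts with ';'
L → d: starts with d

The grammar has direct left recursion on: C.

Answer: Yes, C is left-recursive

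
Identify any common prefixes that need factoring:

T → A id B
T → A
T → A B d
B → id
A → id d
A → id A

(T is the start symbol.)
Yes, T has productions with common prefix 'A'; A has productions with common prefix 'id'

Left-factoring is needed when two productions for the same non-terminal
share a common prefix on the right-hand side.

Productions for T:
  T → A id B
  T → A
  T → A B d
Productions for A:
  A → id d
  A → id A

Found common prefix 'A' in productions for T
Found common prefix 'id' in productions for A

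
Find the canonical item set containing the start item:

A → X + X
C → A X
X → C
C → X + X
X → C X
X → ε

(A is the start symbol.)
{ [A → . X + X], [A' → . A], [C → . A X], [C → . X + X], [X → . C X], [X → . C], [X → .] }

First, augment the grammar with A' → A
I₀ = CLOSURE({ [A' → . A] }):
  [A' → . A] has the dot before A: add [A → . X + X]
  [A → . X + X] has the dot before X: add [X → . C], [X → . C X], [X → .]
  [X → . C] has the dot before C: add [C → . A X], [C → . X + X]
No further items can be added.

I₀ = { [A → . X + X], [A' → . A], [C → . A X], [C → . X + X], [X → . C X], [X → . C], [X → .] }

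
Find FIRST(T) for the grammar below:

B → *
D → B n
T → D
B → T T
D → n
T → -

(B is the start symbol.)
{ '*', '-', 'n' }

To compute FIRST(T), examine every production with T on the left-hand side, reading each right-hand side left to right until a non-nullable symbol is reached.

FIRST sets of the other non-terminals involved (by the same procedure, iterated to a fixed point):
  FIRST(D) = { '*', '-', 'n' }

From T → D:
  - D is a non-terminal: add FIRST(D) \ {ε} = { '*', '-', 'n' }
    D is not nullable, so stop
From T → -:
  - '-' is a terminal: add '-' and stop

Collecting: FIRST(T) = { '*', '-', 'n' }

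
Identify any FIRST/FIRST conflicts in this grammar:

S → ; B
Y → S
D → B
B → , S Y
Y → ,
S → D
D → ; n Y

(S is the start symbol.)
FIRST sets of the non-terminals at (or reachable through a nullable prefix from) the front of some alternative:
  FIRST(D) = { ',', ';' }
  FIRST(S) = { ',', ';' }
  FIRST(B) = { ',' }

Productions for S:
  S → ; B: FIRST = { ';' }
  S → D: FIRST = { ',', ';' }
Productions for Y:
  Y → S: FIRST = { ',', ';' }
  Y → ,: FIRST = { ',' }
Productions for D:
  D → B: FIRST = { ',' }
  D → ; n Y: FIRST = { ';' }
B has only one production, so no FIRST/FIRST conflict is possible there.

Conflict for S: S → ; B and S → D
  Overlap: { ';' }
Conflict for Y: Y → S and Y → ,
  Overlap: { ',' }

Answer: Yes. S → ';' B / S → D on { ';' }; Y → S / Y → ',' on { ',' }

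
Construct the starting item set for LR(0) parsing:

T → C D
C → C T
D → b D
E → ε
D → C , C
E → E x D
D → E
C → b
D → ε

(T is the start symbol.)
{ [C → . C T], [C → . b], [T → . C D], [T' → . T] }

First, augment the grammar with T' → T
I₀ = CLOSURE({ [T' → . T] }):
  [T' → . T] has the dot before T: add [T → . C D]
  [T → . C D] has the dot before C: add [C → . C T], [C → . b]
No further items can be added.

I₀ = { [C → . C T], [C → . b], [T → . C D], [T' → . T] }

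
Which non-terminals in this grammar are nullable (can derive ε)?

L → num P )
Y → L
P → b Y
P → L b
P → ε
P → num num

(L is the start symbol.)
A non-terminal is nullable if it can derive ε (the empty string): either it has an ε-production, or it has a production whose right-hand side consists entirely of nullable non-terminals.

ε-productions: P → ε
So P is immediately nullable.
No further non-terminal can be added: every production for the remaining non-terminals contains a terminal or a non-nullable non-terminal.
Nullable = { 'P' }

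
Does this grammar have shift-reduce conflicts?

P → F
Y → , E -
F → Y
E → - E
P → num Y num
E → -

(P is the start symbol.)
Yes — I8: [E → - .] vs [E → . -]

A shift-reduce conflict occurs when an LR(0) state has both:
  - a complete (reduce) item [A → α .] (dot at the end), and
  - a shift item [B → β . c γ] (dot before a terminal).

Augment with P' → P and build the canonical LR(0) collection (I0 = CLOSURE({[P' → . P]}), then GOTO on every symbol after a dot until no new states appear). It has 12 states:
  I0: { [F → . Y], [P → . F], [P → . num Y num], [P' → . P], [Y → . , E -] }  — shift
  I1: { [E → . - E], [E → . -], [Y → , . E -] }  — shift
  I2: { [P → F .] }  — reduce
  I3: { [P' → P .] }  — accept
  I4: { [F → Y .] }  — reduce
  I5: { [P → num . Y num], [Y → . , E -] }  — shift
  I6: { [P → num Y . num] }  — shift
  I7: { [P → num Y num .] }  — reduce
  I8: { [E → - . E], [E → - .], [E → . - E], [E → . -] }  — shift, reduce
  I9: { [Y → , E . -] }  — shift
  I10: { [Y → , E - .] }  — reduce
  I11: { [E → - E .] }  — reduce

I8 contains reduce item [E → - .] and shift items [E → . -], [E → . - E] — shift-reduce conflict.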